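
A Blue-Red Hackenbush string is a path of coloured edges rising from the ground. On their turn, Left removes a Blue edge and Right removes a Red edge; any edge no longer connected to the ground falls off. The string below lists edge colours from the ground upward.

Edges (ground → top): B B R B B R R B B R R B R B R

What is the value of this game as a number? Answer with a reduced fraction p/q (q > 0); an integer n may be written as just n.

B: Left { 0 }, Right { · } = simplest 1
BB: Left { 0 1 }, Right { · } = simplest 2
BBR: Left { 0 1 }, Right { 2 } = simplest 3/2
BBRB: Left { 0 1 3/2 }, Right { 2 } = simplest 7/4
BBRBB: Left { 0 1 3/2 7/4 }, Right { 2 } = simplest 15/8
BBRBBR: Left { 0 1 3/2 7/4 }, Right { 15/8 2 } = simplest 29/16
BBRBBRR: Left { 0 1 3/2 7/4 }, Right { 29/16 15/8 2 } = simplest 57/32
BBRBBRRB: Left { 0 1 3/2 7/4 57/32 }, Right { 29/16 15/8 2 } = simplest 115/64
BBRBBRRBB: Left { 0 1 3/2 7/4 57/32 115/64 }, Right { 29/16 15/8 2 } = simplest 231/128
BBRBBRRBBR: Left { 0 1 3/2 7/4 57/32 115/64 }, Right { 231/128 29/16 15/8 2 } = simplest 461/256
BBRBBRRBBRR: Left { 0 1 3/2 7/4 57/32 115/64 }, Right { 461/256 231/128 29/16 15/8 2 } = simplest 921/512
BBRBBRRBBRRB: Left { 0 1 3/2 7/4 57/32 115/64 921/512 }, Right { 461/256 231/128 29/16 15/8 2 } = simplest 1843/1024
BBRBBRRBBRRBR: Left { 0 1 3/2 7/4 57/32 115/64 921/512 }, Right { 1843/1024 461/256 231/128 29/16 15/8 2 } = simplest 3685/2048
BBRBBRRBBRRBRB: Left { 0 1 3/2 7/4 57/32 115/64 921/512 3685/2048 }, Right { 1843/1024 461/256 231/128 29/16 15/8 2 } = simplest 7371/4096
BBRBBRRBBRRBRBR: Left { 0 1 3/2 7/4 57/32 115/64 921/512 3685/2048 }, Right { 7371/4096 1843/1024 461/256 231/128 29/16 15/8 2 } = simplest 14741/8192

14741/8192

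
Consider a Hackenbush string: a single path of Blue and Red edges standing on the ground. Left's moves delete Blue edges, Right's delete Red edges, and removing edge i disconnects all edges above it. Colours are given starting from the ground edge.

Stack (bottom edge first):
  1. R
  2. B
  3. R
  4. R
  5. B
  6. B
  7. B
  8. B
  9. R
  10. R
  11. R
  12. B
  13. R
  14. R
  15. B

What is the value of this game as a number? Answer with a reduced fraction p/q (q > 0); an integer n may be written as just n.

v(R) = {  | 0 } gives -1
v(RB) = { -1 | 0 } gives -1/2
v(RBR) = { -1 | -1/2 0 } gives -3/4
v(RBRR) = { -1 | -3/4 -1/2 0 } gives -7/8
v(RBRRB) = { -1 -7/8 | -3/4 -1/2 0 } gives -13/16
v(RBRRBB) = { -1 -7/8 -13/16 | -3/4 -1/2 0 } gives -25/32
v(RBRRBBB) = { -1 -7/8 -13/16 -25/32 | -3/4 -1/2 0 } gives -49/64
v(RBRRBBBB) = { -1 -7/8 -13/16 -25/32 -49/64 | -3/4 -1/2 0 } gives -97/128
v(RBRRBBBBR) = { -1 -7/8 -13/16 -25/32 -49/64 | -97/128 -3/4 -1/2 0 } gives -195/256
v(RBRRBBBBRR) = { -1 -7/8 -13/16 -25/32 -49/64 | -195/256 -97/128 -3/4 -1/2 0 } gives -391/512
v(RBRRBBBBRRR) = { -1 -7/8 -13/16 -25/32 -49/64 | -391/512 -195/256 -97/128 -3/4 -1/2 0 } gives -783/1024
v(RBRRBBBBRRRB) = { -1 -7/8 -13/16 -25/32 -49/64 -783/1024 | -391/512 -195/256 -97/128 -3/4 -1/2 0 } gives -1565/2048
v(RBRRBBBBRRRBR) = { -1 -7/8 -13/16 -25/32 -49/64 -783/1024 | -1565/2048 -391/512 -195/256 -97/128 -3/4 -1/2 0 } gives -3131/4096
v(RBRRBBBBRRRBRR) = { -1 -7/8 -13/16 -25/32 -49/64 -783/1024 | -3131/4096 -1565/2048 -391/512 -195/256 -97/128 -3/4 -1/2 0 } gives -6263/8192
v(RBRRBBBBRRRBRRB) = { -1 -7/8 -13/16 -25/32 -49/64 -783/1024 -6263/8192 | -3131/4096 -1565/2048 -391/512 -195/256 -97/128 -3/4 -1/2 0 } gives -12525/16384

-12525/16384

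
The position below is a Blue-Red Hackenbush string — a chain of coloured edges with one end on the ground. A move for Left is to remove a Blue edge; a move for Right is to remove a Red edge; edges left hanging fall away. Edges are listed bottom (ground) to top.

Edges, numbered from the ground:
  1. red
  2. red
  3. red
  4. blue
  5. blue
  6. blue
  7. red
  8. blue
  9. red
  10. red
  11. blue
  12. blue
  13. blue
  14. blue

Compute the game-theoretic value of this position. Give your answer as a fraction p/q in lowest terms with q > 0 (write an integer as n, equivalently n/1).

-4449/2048

r: Left { none }, Right { 0 } — simplest -1
rr: Left { none }, Right { -1,0 } — simplest -2
rrr: Left { none }, Right { -2,-1,0 } — simplest -3
rrrb: Left { -3 }, Right { -2,-1,0 } — simplest -5/2
rrrbb: Left { -3,-5/2 }, Right { -2,-1,0 } — simplest -9/4
rrrbbb: Left { -3,-5/2,-9/4 }, Right { -2,-1,0 } — simplest -17/8
rrrbbbr: Left { -3,-5/2,-9/4 }, Right { -17/8,-2,-1,0 } — simplest -35/16
rrrbbbrb: Left { -3,-5/2,-9/4,-35/16 }, Right { -17/8,-2,-1,0 } — simplest -69/32
rrrbbbrbr: Left { -3,-5/2,-9/4,-35/16 }, Right { -69/32,-17/8,-2,-1,0 } — simplest -139/64
rrrbbbrbrr: Left { -3,-5/2,-9/4,-35/16 }, Right { -139/64,-69/32,-17/8,-2,-1,0 } — simplest -279/128
rrrbbbrbrrb: Left { -3,-5/2,-9/4,-35/16,-279/128 }, Right { -139/64,-69/32,-17/8,-2,-1,0 } — simplest -557/256
rrrbbbrbrrbb: Left { -3,-5/2,-9/4,-35/16,-279/128,-557/256 }, Right { -139/64,-69/32,-17/8,-2,-1,0 } — simplest -1113/512
rrrbbbrbrrbbb: Left { -3,-5/2,-9/4,-35/16,-279/128,-557/256,-1113/512 }, Right { -139/64,-69/32,-17/8,-2,-1,0 } — simplest -2225/1024
rrrbbbrbrrbbbb: Left { -3,-5/2,-9/4,-35/16,-279/128,-557/256,-1113/512,-2225/1024 }, Right { -139/64,-69/32,-17/8,-2,-1,0 } — simplest -4449/2048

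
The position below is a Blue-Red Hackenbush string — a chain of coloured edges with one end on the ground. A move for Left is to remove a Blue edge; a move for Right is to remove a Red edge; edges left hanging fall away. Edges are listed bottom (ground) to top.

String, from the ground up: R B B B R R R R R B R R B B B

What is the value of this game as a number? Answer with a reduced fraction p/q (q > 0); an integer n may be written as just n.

-4017/16384

Build G(s[:k]) for k = 1..15, string s = R B B B R R R R R B R R B B B.
1 of 15 · R · max L −∞ · min R 0 so -1
2 of 15 · RB · max L -1 · min R 0 so -1/2
3 of 15 · RBB · max L -1/2 · min R 0 so -1/4
4 of 15 · RBBB · max L -1/4 · min R 0 so -1/8
5 of 15 · RBBBR · max L -1/4 · min R -1/8 so -3/16
6 of 15 · RBBBRR · max L -1/4 · min R -3/16 so -7/32
7 of 15 · RBBBRRR · max L -1/4 · min R -7/32 so -15/64
8 of 15 · RBBBRRRR · max L -1/4 · min R -15/64 so -31/128
9 of 15 · RBBBRRRRR · max L -1/4 · min R -31/128 so -63/256
10 of 15 · RBBBRRRRRB · max L -63/256 · min R -31/128 so -125/512
11 of 15 · RBBBRRRRRBR · max L -63/256 · min R -125/512 so -251/1024
12 of 15 · RBBBRRRRRBRR · max L -63/256 · min R -251/1024 so -503/2048
13 of 15 · RBBBRRRRRBRRB · max L -503/2048 · min R -251/1024 so -1005/4096
14 of 15 · RBBBRRRRRBRRBB · max L -1005/4096 · min R -251/1024 so -2009/8192
15 of 15 · RBBBRRRRRBRRBBB · max L -2009/8192 · min R -251/1024 so -4017/16384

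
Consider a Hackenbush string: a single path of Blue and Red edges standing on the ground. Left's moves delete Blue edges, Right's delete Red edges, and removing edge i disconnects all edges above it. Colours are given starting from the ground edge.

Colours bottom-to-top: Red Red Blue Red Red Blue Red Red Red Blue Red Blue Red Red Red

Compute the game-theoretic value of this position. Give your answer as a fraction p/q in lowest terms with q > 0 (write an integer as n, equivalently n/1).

-15279/8192

edge 1 of 15 (Red): { (no moves) | 0 } — -1
edge 2 of 15 (Red): { (no moves) | -1, 0 } — -2
edge 3 of 15 (Blue): { -2 | -1, 0 } — -3/2
edge 4 of 15 (Red): { -2 | -3/2, -1, 0 } — -7/4
edge 5 of 15 (Red): { -2 | -7/4, -3/2, -1, 0 } — -15/8
edge 6 of 15 (Blue): { -2, -15/8 | -7/4, -3/2, -1, 0 } — -29/16
edge 7 of 15 (Red): { -2, -15/8 | -29/16, -7/4, -3/2, -1, 0 } — -59/32
edge 8 of 15 (Red): { -2, -15/8 | -59/32, -29/16, -7/4, -3/2, -1, 0 } — -119/64
edge 9 of 15 (Red): { -2, -15/8 | -119/64, -59/32, -29/16, -7/4, -3/2, -1, 0 } — -239/128
edge 10 of 15 (Blue): { -2, -15/8, -239/128 | -119/64, -59/32, -29/16, -7/4, -3/2, -1, 0 } — -477/256
edge 11 of 15 (Red): { -2, -15/8, -239/128 | -477/256, -119/64, -59/32, -29/16, -7/4, -3/2, -1, 0 } — -955/512
edge 12 of 15 (Blue): { -2, -15/8, -239/128, -955/512 | -477/256, -119/64, -59/32, -29/16, -7/4, -3/2, -1, 0 } — -1909/1024
edge 13 of 15 (Red): { -2, -15/8, -239/128, -955/512 | -1909/1024, -477/256, -119/64, -59/32, -29/16, -7/4, -3/2, -1, 0 } — -3819/2048
edge 14 of 15 (Red): { -2, -15/8, -239/128, -955/512 | -3819/2048, -1909/1024, -477/256, -119/64, -59/32, -29/16, -7/4, -3/2, -1, 0 } — -7639/4096
edge 15 of 15 (Red): { -2, -15/8, -239/128, -955/512 | -7639/4096, -3819/2048, -1909/1024, -477/256, -119/64, -59/32, -29/16, -7/4, -3/2, -1, 0 } — -15279/8192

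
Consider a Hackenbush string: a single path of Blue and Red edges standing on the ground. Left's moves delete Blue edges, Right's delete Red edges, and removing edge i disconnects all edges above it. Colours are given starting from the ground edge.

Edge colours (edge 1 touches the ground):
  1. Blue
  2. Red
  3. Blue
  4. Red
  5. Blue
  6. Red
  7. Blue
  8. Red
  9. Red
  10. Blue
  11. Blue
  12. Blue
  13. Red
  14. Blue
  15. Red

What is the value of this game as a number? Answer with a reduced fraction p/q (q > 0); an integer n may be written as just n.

10869/16384

Build value(s[:k]) for k = 1..15, string s = Blue Red Blue Red Blue Red Blue Red Red Blue Blue Blue Red Blue Red.
1 of 15 · B · max L 0 · min R +∞ so 1
2 of 15 · BR · max L 0 · min R 1 so 1/2
3 of 15 · BRB · max L 1/2 · min R 1 so 3/4
4 of 15 · BRBR · max L 1/2 · min R 3/4 so 5/8
5 of 15 · BRBRB · max L 5/8 · min R 3/4 so 11/16
6 of 15 · BRBRBR · max L 5/8 · min R 11/16 so 21/32
7 of 15 · BRBRBRB · max L 21/32 · min R 11/16 so 43/64
8 of 15 · BRBRBRBR · max L 21/32 · min R 43/64 so 85/128
9 of 15 · BRBRBRBRR · max L 21/32 · min R 85/128 so 169/256
10 of 15 · BRBRBRBRRB · max L 169/256 · min R 85/128 so 339/512
11 of 15 · BRBRBRBRRBB · max L 339/512 · min R 85/128 so 679/1024
12 of 15 · BRBRBRBRRBBB · max L 679/1024 · min R 85/128 so 1359/2048
13 of 15 · BRBRBRBRRBBBR · max L 679/1024 · min R 1359/2048 so 2717/4096
14 of 15 · BRBRBRBRRBBBRB · max L 2717/4096 · min R 1359/2048 so 5435/8192
15 of 15 · BRBRBRBRRBBBRBR · max L 2717/4096 · min R 5435/8192 so 10869/16384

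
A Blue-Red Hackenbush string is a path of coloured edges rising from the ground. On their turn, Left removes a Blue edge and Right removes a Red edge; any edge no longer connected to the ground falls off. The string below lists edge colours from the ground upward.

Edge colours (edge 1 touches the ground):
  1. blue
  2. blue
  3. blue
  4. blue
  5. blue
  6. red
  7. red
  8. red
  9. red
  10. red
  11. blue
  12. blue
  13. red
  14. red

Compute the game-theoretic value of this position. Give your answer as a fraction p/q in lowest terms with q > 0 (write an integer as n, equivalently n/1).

b: Left { 0 }, Right { (no moves) } so simplest 1
bb: Left { 0; 1 }, Right { (no moves) } so simplest 2
bbb: Left { 0; 1; 2 }, Right { (no moves) } so simplest 3
bbbb: Left { 0; 1; 2; 3 }, Right { (no moves) } so simplest 4
bbbbb: Left { 0; 1; 2; 3; 4 }, Right { (no moves) } so simplest 5
bbbbbr: Left { 0; 1; 2; 3; 4 }, Right { 5 } so simplest 9/2
bbbbbrr: Left { 0; 1; 2; 3; 4 }, Right { 9/2; 5 } so simplest 17/4
bbbbbrrr: Left { 0; 1; 2; 3; 4 }, Right { 17/4; 9/2; 5 } so simplest 33/8
bbbbbrrrr: Left { 0; 1; 2; 3; 4 }, Right { 33/8; 17/4; 9/2; 5 } so simplest 65/16
bbbbbrrrrr: Left { 0; 1; 2; 3; 4 }, Right { 65/16; 33/8; 17/4; 9/2; 5 } so simplest 129/32
bbbbbrrrrrb: Left { 0; 1; 2; 3; 4; 129/32 }, Right { 65/16; 33/8; 17/4; 9/2; 5 } so simplest 259/64
bbbbbrrrrrbb: Left { 0; 1; 2; 3; 4; 129/32; 259/64 }, Right { 65/16; 33/8; 17/4; 9/2; 5 } so simplest 519/128
bbbbbrrrrrbbr: Left { 0; 1; 2; 3; 4; 129/32; 259/64 }, Right { 519/128; 65/16; 33/8; 17/4; 9/2; 5 } so simplest 1037/256
bbbbbrrrrrbbrr: Left { 0; 1; 2; 3; 4; 129/32; 259/64 }, Right { 1037/256; 519/128; 65/16; 33/8; 17/4; 9/2; 5 } so simplest 2073/512

2073/512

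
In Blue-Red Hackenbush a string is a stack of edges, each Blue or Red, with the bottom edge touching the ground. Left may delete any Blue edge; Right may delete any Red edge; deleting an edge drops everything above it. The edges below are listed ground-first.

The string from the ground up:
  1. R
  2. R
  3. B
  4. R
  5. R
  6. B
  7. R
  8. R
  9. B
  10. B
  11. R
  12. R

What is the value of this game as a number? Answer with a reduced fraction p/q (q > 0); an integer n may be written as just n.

step 1: add R to get R; options L={ — } R={ 0 } => -1
step 2: add R to get RR; options L={ — } R={ -1; 0 } => -2
step 3: add B to get RRB; options L={ -2 } R={ -1; 0 } => -3/2
step 4: add R to get RRBR; options L={ -2 } R={ -3/2; -1; 0 } => -7/4
step 5: add R to get RRBRR; options L={ -2 } R={ -7/4; -3/2; -1; 0 } => -15/8
step 6: add B to get RRBRRB; options L={ -2; -15/8 } R={ -7/4; -3/2; -1; 0 } => -29/16
step 7: add R to get RRBRRBR; options L={ -2; -15/8 } R={ -29/16; -7/4; -3/2; -1; 0 } => -59/32
step 8: add R to get RRBRRBRR; options L={ -2; -15/8 } R={ -59/32; -29/16; -7/4; -3/2; -1; 0 } => -119/64
step 9: add B to get RRBRRBRRB; options L={ -2; -15/8; -119/64 } R={ -59/32; -29/16; -7/4; -3/2; -1; 0 } => -237/128
step 10: add B to get RRBRRBRRBB; options L={ -2; -15/8; -119/64; -237/128 } R={ -59/32; -29/16; -7/4; -3/2; -1; 0 } => -473/256
step 11: add R to get RRBRRBRRBBR; options L={ -2; -15/8; -119/64; -237/128 } R={ -473/256; -59/32; -29/16; -7/4; -3/2; -1; 0 } => -947/512
step 12: add R to get RRBRRBRRBBRR; options L={ -2; -15/8; -119/64; -237/128 } R={ -947/512; -473/256; -59/32; -29/16; -7/4; -3/2; -1; 0 } => -1895/1024

-1895/1024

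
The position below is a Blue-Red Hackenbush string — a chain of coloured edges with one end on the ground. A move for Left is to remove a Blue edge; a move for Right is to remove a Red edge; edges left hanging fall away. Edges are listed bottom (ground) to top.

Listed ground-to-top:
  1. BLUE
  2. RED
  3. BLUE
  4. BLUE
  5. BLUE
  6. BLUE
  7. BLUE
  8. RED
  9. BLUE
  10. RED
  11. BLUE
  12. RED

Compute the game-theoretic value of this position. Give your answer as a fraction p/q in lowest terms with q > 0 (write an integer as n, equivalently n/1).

edge 1 of 12 (BLUE): { 0 | none } gives 1
edge 2 of 12 (RED): { 0 | 1 } gives 1/2
edge 3 of 12 (BLUE): { 0 1/2 | 1 } gives 3/4
edge 4 of 12 (BLUE): { 0 1/2 3/4 | 1 } gives 7/8
edge 5 of 12 (BLUE): { 0 1/2 3/4 7/8 | 1 } gives 15/16
edge 6 of 12 (BLUE): { 0 1/2 3/4 7/8 15/16 | 1 } gives 31/32
edge 7 of 12 (BLUE): { 0 1/2 3/4 7/8 15/16 31/32 | 1 } gives 63/64
edge 8 of 12 (RED): { 0 1/2 3/4 7/8 15/16 31/32 | 63/64 1 } gives 125/128
edge 9 of 12 (BLUE): { 0 1/2 3/4 7/8 15/16 31/32 125/128 | 63/64 1 } gives 251/256
edge 10 of 12 (RED): { 0 1/2 3/4 7/8 15/16 31/32 125/128 | 251/256 63/64 1 } gives 501/512
edge 11 of 12 (BLUE): { 0 1/2 3/4 7/8 15/16 31/32 125/128 501/512 | 251/256 63/64 1 } gives 1003/1024
edge 12 of 12 (RED): { 0 1/2 3/4 7/8 15/16 31/32 125/128 501/512 | 1003/1024 251/256 63/64 1 } gives 2005/2048

2005/2048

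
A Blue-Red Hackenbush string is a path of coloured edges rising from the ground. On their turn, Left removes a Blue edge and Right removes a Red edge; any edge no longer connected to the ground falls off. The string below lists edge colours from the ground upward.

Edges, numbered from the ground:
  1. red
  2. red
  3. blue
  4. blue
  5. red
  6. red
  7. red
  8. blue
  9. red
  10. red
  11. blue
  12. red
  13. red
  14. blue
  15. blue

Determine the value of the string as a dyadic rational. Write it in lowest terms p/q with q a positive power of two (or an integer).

-11993/8192

Prefix values for red red blue blue red red red blue red red blue red red blue blue via {L|R} + simplicity:
step 1: add red to get r; options L={ (no moves) } R={ 0 } ⇒ -1
step 2: add red to get rr; options L={ (no moves) } R={ -1; 0 } ⇒ -2
step 3: add blue to get rrb; options L={ -2 } R={ -1; 0 } ⇒ -3/2
step 4: add blue to get rrbb; options L={ -2; -3/2 } R={ -1; 0 } ⇒ -5/4
step 5: add red to get rrbbr; options L={ -2; -3/2 } R={ -5/4; -1; 0 } ⇒ -11/8
step 6: add red to get rrbbrr; options L={ -2; -3/2 } R={ -11/8; -5/4; -1; 0 } ⇒ -23/16
step 7: add red to get rrbbrrr; options L={ -2; -3/2 } R={ -23/16; -11/8; -5/4; -1; 0 } ⇒ -47/32
step 8: add blue to get rrbbrrrb; options L={ -2; -3/2; -47/32 } R={ -23/16; -11/8; -5/4; -1; 0 } ⇒ -93/64
step 9: add red to get rrbbrrrbr; options L={ -2; -3/2; -47/32 } R={ -93/64; -23/16; -11/8; -5/4; -1; 0 } ⇒ -187/128
step 10: add red to get rrbbrrrbrr; options L={ -2; -3/2; -47/32 } R={ -187/128; -93/64; -23/16; -11/8; -5/4; -1; 0 } ⇒ -375/256
step 11: add blue to get rrbbrrrbrrb; options L={ -2; -3/2; -47/32; -375/256 } R={ -187/128; -93/64; -23/16; -11/8; -5/4; -1; 0 } ⇒ -749/512
step 12: add red to get rrbbrrrbrrbr; options L={ -2; -3/2; -47/32; -375/256 } R={ -749/512; -187/128; -93/64; -23/16; -11/8; -5/4; -1; 0 } ⇒ -1499/1024
step 13: add red to get rrbbrrrbrrbrr; options L={ -2; -3/2; -47/32; -375/256 } R={ -1499/1024; -749/512; -187/128; -93/64; -23/16; -11/8; -5/4; -1; 0 } ⇒ -2999/2048
step 14: add blue to get rrbbrrrbrrbrrb; options L={ -2; -3/2; -47/32; -375/256; -2999/2048 } R={ -1499/1024; -749/512; -187/128; -93/64; -23/16; -11/8; -5/4; -1; 0 } ⇒ -5997/4096
step 15: add blue to get rrbbrrrbrrbrrbb; options L={ -2; -3/2; -47/32; -375/256; -2999/2048; -5997/4096 } R={ -1499/1024; -749/512; -187/128; -93/64; -23/16; -11/8; -5/4; -1; 0 } ⇒ -11993/8192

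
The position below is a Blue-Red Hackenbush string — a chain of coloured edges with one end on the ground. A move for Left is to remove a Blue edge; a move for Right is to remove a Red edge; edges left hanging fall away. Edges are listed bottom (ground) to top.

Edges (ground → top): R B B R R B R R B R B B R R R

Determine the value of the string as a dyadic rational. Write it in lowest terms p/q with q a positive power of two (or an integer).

-6991/16384

R: Left { · }, Right { 0 } = simplest -1
RB: Left { -1 }, Right { 0 } = simplest -1/2
RBB: Left { -1; -1/2 }, Right { 0 } = simplest -1/4
RBBR: Left { -1; -1/2 }, Right { -1/4; 0 } = simplest -3/8
RBBRR: Left { -1; -1/2 }, Right { -3/8; -1/4; 0 } = simplest -7/16
RBBRRB: Left { -1; -1/2; -7/16 }, Right { -3/8; -1/4; 0 } = simplest -13/32
RBBRRBR: Left { -1; -1/2; -7/16 }, Right { -13/32; -3/8; -1/4; 0 } = simplest -27/64
RBBRRBRR: Left { -1; -1/2; -7/16 }, Right { -27/64; -13/32; -3/8; -1/4; 0 } = simplest -55/128
RBBRRBRRB: Left { -1; -1/2; -7/16; -55/128 }, Right { -27/64; -13/32; -3/8; -1/4; 0 } = simplest -109/256
RBBRRBRRBR: Left { -1; -1/2; -7/16; -55/128 }, Right { -109/256; -27/64; -13/32; -3/8; -1/4; 0 } = simplest -219/512
RBBRRBRRBRB: Left { -1; -1/2; -7/16; -55/128; -219/512 }, Right { -109/256; -27/64; -13/32; -3/8; -1/4; 0 } = simplest -437/1024
RBBRRBRRBRBB: Left { -1; -1/2; -7/16; -55/128; -219/512; -437/1024 }, Right { -109/256; -27/64; -13/32; -3/8; -1/4; 0 } = simplest -873/2048
RBBRRBRRBRBBR: Left { -1; -1/2; -7/16; -55/128; -219/512; -437/1024 }, Right { -873/2048; -109/256; -27/64; -13/32; -3/8; -1/4; 0 } = simplest -1747/4096
RBBRRBRRBRBBRR: Left { -1; -1/2; -7/16; -55/128; -219/512; -437/1024 }, Right { -1747/4096; -873/2048; -109/256; -27/64; -13/32; -3/8; -1/4; 0 } = simplest -3495/8192
RBBRRBRRBRBBRRR: Left { -1; -1/2; -7/16; -55/128; -219/512; -437/1024 }, Right { -3495/8192; -1747/4096; -873/2048; -109/256; -27/64; -13/32; -3/8; -1/4; 0 } = simplest -6991/16384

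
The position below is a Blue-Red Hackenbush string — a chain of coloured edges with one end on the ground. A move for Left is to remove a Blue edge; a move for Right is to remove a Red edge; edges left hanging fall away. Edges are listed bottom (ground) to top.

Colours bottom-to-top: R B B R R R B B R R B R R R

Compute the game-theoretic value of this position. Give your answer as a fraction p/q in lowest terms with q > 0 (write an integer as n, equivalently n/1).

value(R) = { ∅ | 0 } gives -1
value(RB) = { -1 | 0 } gives -1/2
value(RBB) = { -1,-1/2 | 0 } gives -1/4
value(RBBR) = { -1,-1/2 | -1/4,0 } gives -3/8
value(RBBRR) = { -1,-1/2 | -3/8,-1/4,0 } gives -7/16
value(RBBRRR) = { -1,-1/2 | -7/16,-3/8,-1/4,0 } gives -15/32
value(RBBRRRB) = { -1,-1/2,-15/32 | -7/16,-3/8,-1/4,0 } gives -29/64
value(RBBRRRBB) = { -1,-1/2,-15/32,-29/64 | -7/16,-3/8,-1/4,0 } gives -57/128
value(RBBRRRBBR) = { -1,-1/2,-15/32,-29/64 | -57/128,-7/16,-3/8,-1/4,0 } gives -115/256
value(RBBRRRBBRR) = { -1,-1/2,-15/32,-29/64 | -115/256,-57/128,-7/16,-3/8,-1/4,0 } gives -231/512
value(RBBRRRBBRRB) = { -1,-1/2,-15/32,-29/64,-231/512 | -115/256,-57/128,-7/16,-3/8,-1/4,0 } gives -461/1024
value(RBBRRRBBRRBR) = { -1,-1/2,-15/32,-29/64,-231/512 | -461/1024,-115/256,-57/128,-7/16,-3/8,-1/4,0 } gives -923/2048
value(RBBRRRBBRRBRR) = { -1,-1/2,-15/32,-29/64,-231/512 | -923/2048,-461/1024,-115/256,-57/128,-7/16,-3/8,-1/4,0 } gives -1847/4096
value(RBBRRRBBRRBRRR) = { -1,-1/2,-15/32,-29/64,-231/512 | -1847/4096,-923/2048,-461/1024,-115/256,-57/128,-7/16,-3/8,-1/4,0 } gives -3695/8192

-3695/8192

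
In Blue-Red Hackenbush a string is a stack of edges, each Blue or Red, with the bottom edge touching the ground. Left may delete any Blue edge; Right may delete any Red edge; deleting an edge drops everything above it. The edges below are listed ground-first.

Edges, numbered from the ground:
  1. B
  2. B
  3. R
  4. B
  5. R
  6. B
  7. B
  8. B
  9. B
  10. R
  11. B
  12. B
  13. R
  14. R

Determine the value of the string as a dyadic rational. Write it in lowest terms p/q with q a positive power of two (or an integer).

7129/4096

Recurse on prefixes of the 14-edge string B B R B R B B B B R B B R R:
1 of 14 · B · max L 0 · min R +∞ — 1
2 of 14 · BB · max L 1 · min R +∞ — 2
3 of 14 · BBR · max L 1 · min R 2 — 3/2
4 of 14 · BBRB · max L 3/2 · min R 2 — 7/4
5 of 14 · BBRBR · max L 3/2 · min R 7/4 — 13/8
6 of 14 · BBRBRB · max L 13/8 · min R 7/4 — 27/16
7 of 14 · BBRBRBB · max L 27/16 · min R 7/4 — 55/32
8 of 14 · BBRBRBBB · max L 55/32 · min R 7/4 — 111/64
9 of 14 · BBRBRBBBB · max L 111/64 · min R 7/4 — 223/128
10 of 14 · BBRBRBBBBR · max L 111/64 · min R 223/128 — 445/256
11 of 14 · BBRBRBBBBRB · max L 445/256 · min R 223/128 — 891/512
12 of 14 · BBRBRBBBBRBB · max L 891/512 · min R 223/128 — 1783/1024
13 of 14 · BBRBRBBBBRBBR · max L 891/512 · min R 1783/1024 — 3565/2048
14 of 14 · BBRBRBBBBRBBRR · max L 891/512 · min R 3565/2048 — 7129/4096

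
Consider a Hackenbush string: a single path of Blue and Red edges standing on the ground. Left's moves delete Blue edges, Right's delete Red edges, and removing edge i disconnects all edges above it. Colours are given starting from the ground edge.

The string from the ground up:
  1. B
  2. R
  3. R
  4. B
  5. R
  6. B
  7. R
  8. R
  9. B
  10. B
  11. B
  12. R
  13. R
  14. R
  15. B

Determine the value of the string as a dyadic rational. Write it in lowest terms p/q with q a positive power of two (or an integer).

5347/16384

step 1: add B to get B; options L={ 0 } R={ (no moves) } gives 1
step 2: add R to get BR; options L={ 0 } R={ 1 } gives 1/2
step 3: add R to get BRR; options L={ 0 } R={ 1/2, 1 } gives 1/4
step 4: add B to get BRRB; options L={ 0, 1/4 } R={ 1/2, 1 } gives 3/8
step 5: add R to get BRRBR; options L={ 0, 1/4 } R={ 3/8, 1/2, 1 } gives 5/16
step 6: add B to get BRRBRB; options L={ 0, 1/4, 5/16 } R={ 3/8, 1/2, 1 } gives 11/32
step 7: add R to get BRRBRBR; options L={ 0, 1/4, 5/16 } R={ 11/32, 3/8, 1/2, 1 } gives 21/64
step 8: add R to get BRRBRBRR; options L={ 0, 1/4, 5/16 } R={ 21/64, 11/32, 3/8, 1/2, 1 } gives 41/128
step 9: add B to get BRRBRBRRB; options L={ 0, 1/4, 5/16, 41/128 } R={ 21/64, 11/32, 3/8, 1/2, 1 } gives 83/256
step 10: add B to get BRRBRBRRBB; options L={ 0, 1/4, 5/16, 41/128, 83/256 } R={ 21/64, 11/32, 3/8, 1/2, 1 } gives 167/512
step 11: add B to get BRRBRBRRBBB; options L={ 0, 1/4, 5/16, 41/128, 83/256, 167/512 } R={ 21/64, 11/32, 3/8, 1/2, 1 } gives 335/1024
step 12: add R to get BRRBRBRRBBBR; options L={ 0, 1/4, 5/16, 41/128, 83/256, 167/512 } R={ 335/1024, 21/64, 11/32, 3/8, 1/2, 1 } gives 669/2048
step 13: add R to get BRRBRBRRBBBRR; options L={ 0, 1/4, 5/16, 41/128, 83/256, 167/512 } R={ 669/2048, 335/1024, 21/64, 11/32, 3/8, 1/2, 1 } gives 1337/4096
step 14: add R to get BRRBRBRRBBBRRR; options L={ 0, 1/4, 5/16, 41/128, 83/256, 167/512 } R={ 1337/4096, 669/2048, 335/1024, 21/64, 11/32, 3/8, 1/2, 1 } gives 2673/8192
step 15: add B to get BRRBRBRRBBBRRRB; options L={ 0, 1/4, 5/16, 41/128, 83/256, 167/512, 2673/8192 } R={ 1337/4096, 669/2048, 335/1024, 21/64, 11/32, 3/8, 1/2, 1 } gives 5347/16384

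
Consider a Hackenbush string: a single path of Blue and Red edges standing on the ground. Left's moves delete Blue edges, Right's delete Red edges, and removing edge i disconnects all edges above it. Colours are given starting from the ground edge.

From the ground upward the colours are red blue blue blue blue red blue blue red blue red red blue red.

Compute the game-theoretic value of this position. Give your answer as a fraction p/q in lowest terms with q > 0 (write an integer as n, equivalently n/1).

Recurse on prefixes of the 14-edge string red blue blue blue blue red blue blue red blue red red blue red:
step 1: add red to get r; options L={ (no moves) } R={ 0 } gives -1
step 2: add blue to get rb; options L={ -1 } R={ 0 } gives -1/2
step 3: add blue to get rbb; options L={ -1; -1/2 } R={ 0 } gives -1/4
step 4: add blue to get rbbb; options L={ -1; -1/2; -1/4 } R={ 0 } gives -1/8
step 5: add blue to get rbbbb; options L={ -1; -1/2; -1/4; -1/8 } R={ 0 } gives -1/16
step 6: add red to get rbbbbr; options L={ -1; -1/2; -1/4; -1/8 } R={ -1/16; 0 } gives -3/32
step 7: add blue to get rbbbbrb; options L={ -1; -1/2; -1/4; -1/8; -3/32 } R={ -1/16; 0 } gives -5/64
step 8: add blue to get rbbbbrbb; options L={ -1; -1/2; -1/4; -1/8; -3/32; -5/64 } R={ -1/16; 0 } gives -9/128
step 9: add red to get rbbbbrbbr; options L={ -1; -1/2; -1/4; -1/8; -3/32; -5/64 } R={ -9/128; -1/16; 0 } gives -19/256
step 10: add blue to get rbbbbrbbrb; options L={ -1; -1/2; -1/4; -1/8; -3/32; -5/64; -19/256 } R={ -9/128; -1/16; 0 } gives -37/512
step 11: add red to get rbbbbrbbrbr; options L={ -1; -1/2; -1/4; -1/8; -3/32; -5/64; -19/256 } R={ -37/512; -9/128; -1/16; 0 } gives -75/1024
step 12: add red to get rbbbbrbbrbrr; options L={ -1; -1/2; -1/4; -1/8; -3/32; -5/64; -19/256 } R={ -75/1024; -37/512; -9/128; -1/16; 0 } gives -151/2048
step 13: add blue to get rbbbbrbbrbrrb; options L={ -1; -1/2; -1/4; -1/8; -3/32; -5/64; -19/256; -151/2048 } R={ -75/1024; -37/512; -9/128; -1/16; 0 } gives -301/4096
step 14: add red to get rbbbbrbbrbrrbr; options L={ -1; -1/2; -1/4; -1/8; -3/32; -5/64; -19/256; -151/2048 } R={ -301/4096; -75/1024; -37/512; -9/128; -1/16; 0 } gives -603/8192

-603/8192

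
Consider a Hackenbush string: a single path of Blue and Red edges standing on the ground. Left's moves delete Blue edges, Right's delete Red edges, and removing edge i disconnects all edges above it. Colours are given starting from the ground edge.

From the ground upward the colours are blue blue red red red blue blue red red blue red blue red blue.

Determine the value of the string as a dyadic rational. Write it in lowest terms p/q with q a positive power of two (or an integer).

4907/4096

Build g(s[:k]) for k = 1..14, string s = blue blue red red red blue blue red red blue red blue red blue.
b: Left { 0 }, Right { · } ⇒ simplest 1
bb: Left { 0; 1 }, Right { · } ⇒ simplest 2
bbr: Left { 0; 1 }, Right { 2 } ⇒ simplest 3/2
bbrr: Left { 0; 1 }, Right { 3/2; 2 } ⇒ simplest 5/4
bbrrr: Left { 0; 1 }, Right { 5/4; 3/2; 2 } ⇒ simplest 9/8
bbrrrb: Left { 0; 1; 9/8 }, Right { 5/4; 3/2; 2 } ⇒ simplest 19/16
bbrrrbb: Left { 0; 1; 9/8; 19/16 }, Right { 5/4; 3/2; 2 } ⇒ simplest 39/32
bbrrrbbr: Left { 0; 1; 9/8; 19/16 }, Right { 39/32; 5/4; 3/2; 2 } ⇒ simplest 77/64
bbrrrbbrr: Left { 0; 1; 9/8; 19/16 }, Right { 77/64; 39/32; 5/4; 3/2; 2 } ⇒ simplest 153/128
bbrrrbbrrb: Left { 0; 1; 9/8; 19/16; 153/128 }, Right { 77/64; 39/32; 5/4; 3/2; 2 } ⇒ simplest 307/256
bbrrrbbrrbr: Left { 0; 1; 9/8; 19/16; 153/128 }, Right { 307/256; 77/64; 39/32; 5/4; 3/2; 2 } ⇒ simplest 613/512
bbrrrbbrrbrb: Left { 0; 1; 9/8; 19/16; 153/128; 613/512 }, Right { 307/256; 77/64; 39/32; 5/4; 3/2; 2 } ⇒ simplest 1227/1024
bbrrrbbrrbrbr: Left { 0; 1; 9/8; 19/16; 153/128; 613/512 }, Right { 1227/1024; 307/256; 77/64; 39/32; 5/4; 3/2; 2 } ⇒ simplest 2453/2048
bbrrrbbrrbrbrb: Left { 0; 1; 9/8; 19/16; 153/128; 613/512; 2453/2048 }, Right { 1227/1024; 307/256; 77/64; 39/32; 5/4; 3/2; 2 } ⇒ simplest 4907/4096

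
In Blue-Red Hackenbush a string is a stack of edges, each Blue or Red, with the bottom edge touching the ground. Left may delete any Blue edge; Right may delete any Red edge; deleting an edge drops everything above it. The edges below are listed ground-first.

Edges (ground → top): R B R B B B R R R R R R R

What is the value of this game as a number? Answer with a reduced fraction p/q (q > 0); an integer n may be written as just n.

-2303/4096

step 1: add R to get R; options L={  } R={ 0 } ⇒ -1
step 2: add B to get RB; options L={ -1 } R={ 0 } ⇒ -1/2
step 3: add R to get RBR; options L={ -1 } R={ -1/2,0 } ⇒ -3/4
step 4: add B to get RBRB; options L={ -1,-3/4 } R={ -1/2,0 } ⇒ -5/8
step 5: add B to get RBRBB; options L={ -1,-3/4,-5/8 } R={ -1/2,0 } ⇒ -9/16
step 6: add B to get RBRBBB; options L={ -1,-3/4,-5/8,-9/16 } R={ -1/2,0 } ⇒ -17/32
step 7: add R to get RBRBBBR; options L={ -1,-3/4,-5/8,-9/16 } R={ -17/32,-1/2,0 } ⇒ -35/64
step 8: add R to get RBRBBBRR; options L={ -1,-3/4,-5/8,-9/16 } R={ -35/64,-17/32,-1/2,0 } ⇒ -71/128
step 9: add R to get RBRBBBRRR; options L={ -1,-3/4,-5/8,-9/16 } R={ -71/128,-35/64,-17/32,-1/2,0 } ⇒ -143/256
step 10: add R to get RBRBBBRRRR; options L={ -1,-3/4,-5/8,-9/16 } R={ -143/256,-71/128,-35/64,-17/32,-1/2,0 } ⇒ -287/512
step 11: add R to get RBRBBBRRRRR; options L={ -1,-3/4,-5/8,-9/16 } R={ -287/512,-143/256,-71/128,-35/64,-17/32,-1/2,0 } ⇒ -575/1024
step 12: add R to get RBRBBBRRRRRR; options L={ -1,-3/4,-5/8,-9/16 } R={ -575/1024,-287/512,-143/256,-71/128,-35/64,-17/32,-1/2,0 } ⇒ -1151/2048
step 13: add R to get RBRBBBRRRRRRR; options L={ -1,-3/4,-5/8,-9/16 } R={ -1151/2048,-575/1024,-287/512,-143/256,-71/128,-35/64,-17/32,-1/2,0 } ⇒ -2303/4096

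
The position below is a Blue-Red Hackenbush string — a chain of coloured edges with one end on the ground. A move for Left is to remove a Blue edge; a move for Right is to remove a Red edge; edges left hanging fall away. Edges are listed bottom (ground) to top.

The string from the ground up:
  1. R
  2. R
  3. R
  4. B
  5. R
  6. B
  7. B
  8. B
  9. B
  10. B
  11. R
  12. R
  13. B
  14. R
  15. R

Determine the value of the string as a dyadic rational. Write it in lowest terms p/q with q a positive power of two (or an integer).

-10295/4096

Recurse on prefixes of the 15-edge string R R R B R B B B B B R R B R R:
R: Left { ∅ }, Right { 0 } -> simplest -1
RR: Left { ∅ }, Right { -1; 0 } -> simplest -2
RRR: Left { ∅ }, Right { -2; -1; 0 } -> simplest -3
RRRB: Left { -3 }, Right { -2; -1; 0 } -> simplest -5/2
RRRBR: Left { -3 }, Right { -5/2; -2; -1; 0 } -> simplest -11/4
RRRBRB: Left { -3; -11/4 }, Right { -5/2; -2; -1; 0 } -> simplest -21/8
RRRBRBB: Left { -3; -11/4; -21/8 }, Right { -5/2; -2; -1; 0 } -> simplest -41/16
RRRBRBBB: Left { -3; -11/4; -21/8; -41/16 }, Right { -5/2; -2; -1; 0 } -> simplest -81/32
RRRBRBBBB: Left { -3; -11/4; -21/8; -41/16; -81/32 }, Right { -5/2; -2; -1; 0 } -> simplest -161/64
RRRBRBBBBB: Left { -3; -11/4; -21/8; -41/16; -81/32; -161/64 }, Right { -5/2; -2; -1; 0 } -> simplest -321/128
RRRBRBBBBBR: Left { -3; -11/4; -21/8; -41/16; -81/32; -161/64 }, Right { -321/128; -5/2; -2; -1; 0 } -> simplest -643/256
RRRBRBBBBBRR: Left { -3; -11/4; -21/8; -41/16; -81/32; -161/64 }, Right { -643/256; -321/128; -5/2; -2; -1; 0 } -> simplest -1287/512
RRRBRBBBBBRRB: Left { -3; -11/4; -21/8; -41/16; -81/32; -161/64; -1287/512 }, Right { -643/256; -321/128; -5/2; -2; -1; 0 } -> simplest -2573/1024
RRRBRBBBBBRRBR: Left { -3; -11/4; -21/8; -41/16; -81/32; -161/64; -1287/512 }, Right { -2573/1024; -643/256; -321/128; -5/2; -2; -1; 0 } -> simplest -5147/2048
RRRBRBBBBBRRBRR: Left { -3; -11/4; -21/8; -41/16; -81/32; -161/64; -1287/512 }, Right { -5147/2048; -2573/1024; -643/256; -321/128; -5/2; -2; -1; 0 } -> simplest -10295/4096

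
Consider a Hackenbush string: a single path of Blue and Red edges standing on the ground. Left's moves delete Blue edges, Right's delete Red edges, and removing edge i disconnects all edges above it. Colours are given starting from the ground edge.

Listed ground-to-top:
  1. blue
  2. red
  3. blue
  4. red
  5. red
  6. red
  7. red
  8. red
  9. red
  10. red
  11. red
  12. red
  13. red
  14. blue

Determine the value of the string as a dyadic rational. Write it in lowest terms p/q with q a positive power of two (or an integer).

step 1: add blue to get b; options L={ 0 } R={ (no moves) } gives 1
step 2: add red to get br; options L={ 0 } R={ 1 } gives 1/2
step 3: add blue to get brb; options L={ 0; 1/2 } R={ 1 } gives 3/4
step 4: add red to get brbr; options L={ 0; 1/2 } R={ 3/4; 1 } gives 5/8
step 5: add red to get brbrr; options L={ 0; 1/2 } R={ 5/8; 3/4; 1 } gives 9/16
step 6: add red to get brbrrr; options L={ 0; 1/2 } R={ 9/16; 5/8; 3/4; 1 } gives 17/32
step 7: add red to get brbrrrr; options L={ 0; 1/2 } R={ 17/32; 9/16; 5/8; 3/4; 1 } gives 33/64
step 8: add red to get brbrrrrr; options L={ 0; 1/2 } R={ 33/64; 17/32; 9/16; 5/8; 3/4; 1 } gives 65/128
step 9: add red to get brbrrrrrr; options L={ 0; 1/2 } R={ 65/128; 33/64; 17/32; 9/16; 5/8; 3/4; 1 } gives 129/256
step 10: add red to get brbrrrrrrr; options L={ 0; 1/2 } R={ 129/256; 65/128; 33/64; 17/32; 9/16; 5/8; 3/4; 1 } gives 257/512
step 11: add red to get brbrrrrrrrr; options L={ 0; 1/2 } R={ 257/512; 129/256; 65/128; 33/64; 17/32; 9/16; 5/8; 3/4; 1 } gives 513/1024
step 12: add red to get brbrrrrrrrrr; options L={ 0; 1/2 } R={ 513/1024; 257/512; 129/256; 65/128; 33/64; 17/32; 9/16; 5/8; 3/4; 1 } gives 1025/2048
step 13: add red to get brbrrrrrrrrrr; options L={ 0; 1/2 } R={ 1025/2048; 513/1024; 257/512; 129/256; 65/128; 33/64; 17/32; 9/16; 5/8; 3/4; 1 } gives 2049/4096
step 14: add blue to get brbrrrrrrrrrrb; options L={ 0; 1/2; 2049/4096 } R={ 1025/2048; 513/1024; 257/512; 129/256; 65/128; 33/64; 17/32; 9/16; 5/8; 3/4; 1 } gives 4099/8192

4099/8192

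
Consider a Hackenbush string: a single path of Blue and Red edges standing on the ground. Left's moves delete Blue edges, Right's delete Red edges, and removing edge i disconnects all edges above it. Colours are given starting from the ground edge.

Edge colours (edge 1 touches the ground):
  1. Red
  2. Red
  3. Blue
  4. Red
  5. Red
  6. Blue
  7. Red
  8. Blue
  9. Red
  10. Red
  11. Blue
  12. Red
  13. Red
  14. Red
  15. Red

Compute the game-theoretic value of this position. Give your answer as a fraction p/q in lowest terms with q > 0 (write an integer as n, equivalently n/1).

value_1 [R]  L=[·]  R=[0]  = -1
value_2 [RR]  L=[·]  R=[-1 0]  = -2
value_3 [RRB]  L=[-2]  R=[-1 0]  = -3/2
value_4 [RRBR]  L=[-2]  R=[-3/2 -1 0]  = -7/4
value_5 [RRBRR]  L=[-2]  R=[-7/4 -3/2 -1 0]  = -15/8
value_6 [RRBRRB]  L=[-2 -15/8]  R=[-7/4 -3/2 -1 0]  = -29/16
value_7 [RRBRRBR]  L=[-2 -15/8]  R=[-29/16 -7/4 -3/2 -1 0]  = -59/32
value_8 [RRBRRBRB]  L=[-2 -15/8 -59/32]  R=[-29/16 -7/4 -3/2 -1 0]  = -117/64
value_9 [RRBRRBRBR]  L=[-2 -15/8 -59/32]  R=[-117/64 -29/16 -7/4 -3/2 -1 0]  = -235/128
value_10 [RRBRRBRBRR]  L=[-2 -15/8 -59/32]  R=[-235/128 -117/64 -29/16 -7/4 -3/2 -1 0]  = -471/256
value_11 [RRBRRBRBRRB]  L=[-2 -15/8 -59/32 -471/256]  R=[-235/128 -117/64 -29/16 -7/4 -3/2 -1 0]  = -941/512
value_12 [RRBRRBRBRRBR]  L=[-2 -15/8 -59/32 -471/256]  R=[-941/512 -235/128 -117/64 -29/16 -7/4 -3/2 -1 0]  = -1883/1024
value_13 [RRBRRBRBRRBRR]  L=[-2 -15/8 -59/32 -471/256]  R=[-1883/1024 -941/512 -235/128 -117/64 -29/16 -7/4 -3/2 -1 0]  = -3767/2048
value_14 [RRBRRBRBRRBRRR]  L=[-2 -15/8 -59/32 -471/256]  R=[-3767/2048 -1883/1024 -941/512 -235/128 -117/64 -29/16 -7/4 -3/2 -1 0]  = -7535/4096
value_15 [RRBRRBRBRRBRRRR]  L=[-2 -15/8 -59/32 -471/256]  R=[-7535/4096 -3767/2048 -1883/1024 -941/512 -235/128 -117/64 -29/16 -7/4 -3/2 -1 0]  = -15071/8192

-15071/8192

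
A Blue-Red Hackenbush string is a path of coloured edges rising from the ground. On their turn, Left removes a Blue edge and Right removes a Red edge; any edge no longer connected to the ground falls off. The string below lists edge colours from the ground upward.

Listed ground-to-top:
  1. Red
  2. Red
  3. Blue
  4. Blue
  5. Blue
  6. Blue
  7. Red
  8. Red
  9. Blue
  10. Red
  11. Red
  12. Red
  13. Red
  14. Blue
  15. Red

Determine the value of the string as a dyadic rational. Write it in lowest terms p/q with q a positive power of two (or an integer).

Build G(s[:k]) for k = 1..15, string s = Red Red Blue Blue Blue Blue Red Red Blue Red Red Red Red Blue Red.
edge 1 of 15 (Red): {  | 0 } -> -1
edge 2 of 15 (Red): {  | -1, 0 } -> -2
edge 3 of 15 (Blue): { -2 | -1, 0 } -> -3/2
edge 4 of 15 (Blue): { -2, -3/2 | -1, 0 } -> -5/4
edge 5 of 15 (Blue): { -2, -3/2, -5/4 | -1, 0 } -> -9/8
edge 6 of 15 (Blue): { -2, -3/2, -5/4, -9/8 | -1, 0 } -> -17/16
edge 7 of 15 (Red): { -2, -3/2, -5/4, -9/8 | -17/16, -1, 0 } -> -35/32
edge 8 of 15 (Red): { -2, -3/2, -5/4, -9/8 | -35/32, -17/16, -1, 0 } -> -71/64
edge 9 of 15 (Blue): { -2, -3/2, -5/4, -9/8, -71/64 | -35/32, -17/16, -1, 0 } -> -141/128
edge 10 of 15 (Red): { -2, -3/2, -5/4, -9/8, -71/64 | -141/128, -35/32, -17/16, -1, 0 } -> -283/256
edge 11 of 15 (Red): { -2, -3/2, -5/4, -9/8, -71/64 | -283/256, -141/128, -35/32, -17/16, -1, 0 } -> -567/512
edge 12 of 15 (Red): { -2, -3/2, -5/4, -9/8, -71/64 | -567/512, -283/256, -141/128, -35/32, -17/16, -1, 0 } -> -1135/1024
edge 13 of 15 (Red): { -2, -3/2, -5/4, -9/8, -71/64 | -1135/1024, -567/512, -283/256, -141/128, -35/32, -17/16, -1, 0 } -> -2271/2048
edge 14 of 15 (Blue): { -2, -3/2, -5/4, -9/8, -71/64, -2271/2048 | -1135/1024, -567/512, -283/256, -141/128, -35/32, -17/16, -1, 0 } -> -4541/4096
edge 15 of 15 (Red): { -2, -3/2, -5/4, -9/8, -71/64, -2271/2048 | -4541/4096, -1135/1024, -567/512, -283/256, -141/128, -35/32, -17/16, -1, 0 } -> -9083/8192

-9083/8192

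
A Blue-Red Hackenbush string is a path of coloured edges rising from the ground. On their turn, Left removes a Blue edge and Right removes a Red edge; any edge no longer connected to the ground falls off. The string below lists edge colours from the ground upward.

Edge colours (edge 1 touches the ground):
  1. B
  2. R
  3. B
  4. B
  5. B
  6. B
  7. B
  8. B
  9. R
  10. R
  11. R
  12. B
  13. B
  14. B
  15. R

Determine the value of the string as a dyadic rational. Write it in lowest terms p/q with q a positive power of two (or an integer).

Build value(s[:k]) for k = 1..15, string s = B R B B B B B B R R R B B B R.
1 of 15 · B · max L 0 · min R +∞ = 1
2 of 15 · BR · max L 0 · min R 1 = 1/2
3 of 15 · BRB · max L 1/2 · min R 1 = 3/4
4 of 15 · BRBB · max L 3/4 · min R 1 = 7/8
5 of 15 · BRBBB · max L 7/8 · min R 1 = 15/16
6 of 15 · BRBBBB · max L 15/16 · min R 1 = 31/32
7 of 15 · BRBBBBB · max L 31/32 · min R 1 = 63/64
8 of 15 · BRBBBBBB · max L 63/64 · min R 1 = 127/128
9 of 15 · BRBBBBBBR · max L 63/64 · min R 127/128 = 253/256
10 of 15 · BRBBBBBBRR · max L 63/64 · min R 253/256 = 505/512
11 of 15 · BRBBBBBBRRR · max L 63/64 · min R 505/512 = 1009/1024
12 of 15 · BRBBBBBBRRRB · max L 1009/1024 · min R 505/512 = 2019/2048
13 of 15 · BRBBBBBBRRRBB · max L 2019/2048 · min R 505/512 = 4039/4096
14 of 15 · BRBBBBBBRRRBBB · max L 4039/4096 · min R 505/512 = 8079/8192
15 of 15 · BRBBBBBBRRRBBBR · max L 4039/4096 · min R 8079/8192 = 16157/16384

16157/16384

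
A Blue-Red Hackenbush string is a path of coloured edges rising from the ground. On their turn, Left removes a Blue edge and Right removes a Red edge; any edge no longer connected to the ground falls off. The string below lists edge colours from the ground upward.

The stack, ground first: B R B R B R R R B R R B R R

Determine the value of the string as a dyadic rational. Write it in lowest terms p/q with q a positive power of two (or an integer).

5193/8192

step 1: add B to get B; options L={ 0 } R={  } = 1
step 2: add R to get BR; options L={ 0 } R={ 1 } = 1/2
step 3: add B to get BRB; options L={ 0,1/2 } R={ 1 } = 3/4
step 4: add R to get BRBR; options L={ 0,1/2 } R={ 3/4,1 } = 5/8
step 5: add B to get BRBRB; options L={ 0,1/2,5/8 } R={ 3/4,1 } = 11/16
step 6: add R to get BRBRBR; options L={ 0,1/2,5/8 } R={ 11/16,3/4,1 } = 21/32
step 7: add R to get BRBRBRR; options L={ 0,1/2,5/8 } R={ 21/32,11/16,3/4,1 } = 41/64
step 8: add R to get BRBRBRRR; options L={ 0,1/2,5/8 } R={ 41/64,21/32,11/16,3/4,1 } = 81/128
step 9: add B to get BRBRBRRRB; options L={ 0,1/2,5/8,81/128 } R={ 41/64,21/32,11/16,3/4,1 } = 163/256
step 10: add R to get BRBRBRRRBR; options L={ 0,1/2,5/8,81/128 } R={ 163/256,41/64,21/32,11/16,3/4,1 } = 325/512
step 11: add R to get BRBRBRRRBRR; options L={ 0,1/2,5/8,81/128 } R={ 325/512,163/256,41/64,21/32,11/16,3/4,1 } = 649/1024
step 12: add B to get BRBRBRRRBRRB; options L={ 0,1/2,5/8,81/128,649/1024 } R={ 325/512,163/256,41/64,21/32,11/16,3/4,1 } = 1299/2048
step 13: add R to get BRBRBRRRBRRBR; options L={ 0,1/2,5/8,81/128,649/1024 } R={ 1299/2048,325/512,163/256,41/64,21/32,11/16,3/4,1 } = 2597/4096
step 14: add R to get BRBRBRRRBRRBRR; options L={ 0,1/2,5/8,81/128,649/1024 } R={ 2597/4096,1299/2048,325/512,163/256,41/64,21/32,11/16,3/4,1 } = 5193/8192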